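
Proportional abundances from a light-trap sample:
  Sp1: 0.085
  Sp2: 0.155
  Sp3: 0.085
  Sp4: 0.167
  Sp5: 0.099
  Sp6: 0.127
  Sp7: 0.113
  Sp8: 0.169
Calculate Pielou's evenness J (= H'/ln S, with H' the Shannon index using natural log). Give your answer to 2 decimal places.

0.98

H' = −Σ pᵢ ln pᵢ = −((-0.2095) + (-0.2890) + (-0.2095) + (-0.2989) + (-0.2290) + (-0.2621) + (-0.2464) + (-0.3005)) = 2.0448 (working shown to 4 dp, full precision carried).
With S = 8 species, ln S = 2.0794, so J = 2.0448/2.0794 = 0.9833, i.e. 0.98 to 2 decimal places.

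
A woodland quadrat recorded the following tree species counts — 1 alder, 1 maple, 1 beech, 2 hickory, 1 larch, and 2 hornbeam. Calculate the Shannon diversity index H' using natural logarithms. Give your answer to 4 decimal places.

Total N = 1+1+1+2+1+2 = 8, so the proportions are 0.125, 0.125, 0.125, 0.25, 0.125, 0.25 (working shown to 6 dp, full precision carried).
Each pᵢ ln pᵢ term: 0.125×(-2.079442)=-0.259930, 0.125×(-2.079442)=-0.259930, 0.125×(-2.079442)=-0.259930, 0.25×(-1.386294)=-0.346574, 0.125×(-2.079442)=-0.259930, 0.25×(-1.386294)=-0.346574.
Sum = -1.732868, so H' = 1.7329.

1.7329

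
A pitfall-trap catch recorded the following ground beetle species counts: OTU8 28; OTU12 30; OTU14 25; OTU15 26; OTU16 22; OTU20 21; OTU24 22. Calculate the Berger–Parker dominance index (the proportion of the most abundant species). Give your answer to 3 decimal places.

Total N = 28+30+25+26+22+21+22 = 174, so the proportions are 0.16092, 0.17241, 0.14368, 0.14943, 0.12644, 0.12069, 0.12644 (working shown to 5 dp, full precision carried).
The largest proportion is 0.17241, i.e. d = 0.172 to 3 decimal places.

0.172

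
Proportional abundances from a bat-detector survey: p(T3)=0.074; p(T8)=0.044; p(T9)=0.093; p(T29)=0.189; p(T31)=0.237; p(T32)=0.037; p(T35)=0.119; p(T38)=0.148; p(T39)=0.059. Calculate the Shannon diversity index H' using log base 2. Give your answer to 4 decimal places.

Each pᵢ log₂ pᵢ term (working shown to 6 dp, full precision carried): 0.074×(-3.756331)=-0.277968, 0.044×(-4.506353)=-0.198280, 0.093×(-3.426625)=-0.318676, 0.189×(-2.403542)=-0.454269, 0.237×(-2.077041)=-0.492259, 0.037×(-4.756331)=-0.175984, 0.119×(-3.070967)=-0.365445, 0.148×(-2.756331)=-0.407937, 0.059×(-4.083141)=-0.240905.
Sum = -2.931724, so H' = 2.9317.

2.9317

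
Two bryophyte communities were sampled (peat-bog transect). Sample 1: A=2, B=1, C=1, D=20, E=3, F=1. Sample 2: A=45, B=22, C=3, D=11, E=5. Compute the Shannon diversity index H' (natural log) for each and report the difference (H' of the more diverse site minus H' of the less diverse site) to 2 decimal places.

Sample 1: N=28, proportions 0.0714, 0.0357, 0.0357, 0.7143, 0.1071, 0.0357, giving H' = 1.0252 (working shown to 4 dp, full precision carried).
Sample 2: N=86, proportions 0.5233, 0.2558, 0.0349, 0.1279, 0.0581, giving H' = 1.2332.
Difference = |1.0252 − 1.2332| = 0.2080, i.e. 0.21 to 2 decimal places.

0.21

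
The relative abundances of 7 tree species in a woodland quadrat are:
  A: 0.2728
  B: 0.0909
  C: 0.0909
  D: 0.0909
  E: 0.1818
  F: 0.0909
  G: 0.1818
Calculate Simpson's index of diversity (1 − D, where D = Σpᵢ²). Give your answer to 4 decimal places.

0.8264

D = 0.2728² + 0.0909² + 0.0909² + 0.0909² + 0.1818² + 0.0909² + 0.1818² = 0.074420 + 0.008263 + 0.008263 + 0.008263 + 0.033051 + 0.008263 + 0.033051 = 0.173574 (working shown to 6 dp, full precision carried).
So 1 − D = 0.826426, i.e. 0.8264 to 4 decimal places.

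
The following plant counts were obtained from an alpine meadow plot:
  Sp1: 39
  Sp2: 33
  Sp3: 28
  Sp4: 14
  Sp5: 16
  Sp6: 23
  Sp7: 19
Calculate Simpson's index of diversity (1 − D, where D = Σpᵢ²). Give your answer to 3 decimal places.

Total N = 39+33+28+14+16+23+19 = 172, so the proportions are 0.22674, 0.19186, 0.16279, 0.0814, 0.09302, 0.13372, 0.11047 (working shown to 5 dp, full precision carried).
D = 0.22674² + 0.19186² + 0.16279² + 0.0814² + 0.09302² + 0.13372² + 0.11047² = 0.05141 + 0.03681 + 0.02650 + 0.00663 + 0.00865 + 0.01788 + 0.01220 = 0.16009.
So 1 − D = 0.83991, i.e. 0.840 to 3 decimal places.

0.840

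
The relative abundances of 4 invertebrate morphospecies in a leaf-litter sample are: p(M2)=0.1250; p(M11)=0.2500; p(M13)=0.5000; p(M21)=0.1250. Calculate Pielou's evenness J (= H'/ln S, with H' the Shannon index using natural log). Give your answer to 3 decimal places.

0.875

H' = −Σ pᵢ ln pᵢ = −((-0.25993) + (-0.34657) + (-0.34657) + (-0.25993)) = 1.21301 (working shown to 5 dp, full precision carried).
With S = 4 species, ln S = 1.38629, so J = 1.21301/1.38629 = 0.87500, i.e. 0.875 to 3 decimal places.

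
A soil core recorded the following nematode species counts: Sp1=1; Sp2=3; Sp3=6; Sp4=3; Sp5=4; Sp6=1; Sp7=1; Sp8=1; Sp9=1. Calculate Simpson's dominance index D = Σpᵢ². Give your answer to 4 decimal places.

0.1701

Total N = 1+3+6+3+4+1+1+1+1 = 21, so the proportions are 0.047619, 0.142857, 0.285714, 0.142857, 0.190476, 0.047619, 0.047619, 0.047619, 0.047619 (working shown to 6 dp, full precision carried).
D = 0.047619² + 0.142857² + 0.285714² + 0.142857² + 0.190476² + 0.047619² + 0.047619² + 0.047619² + 0.047619² = 0.002268 + 0.020408 + 0.081633 + 0.020408 + 0.036281 + 0.002268 + 0.002268 + 0.002268 + 0.002268 = 0.170068.
To 4 decimal places, D = 0.1701.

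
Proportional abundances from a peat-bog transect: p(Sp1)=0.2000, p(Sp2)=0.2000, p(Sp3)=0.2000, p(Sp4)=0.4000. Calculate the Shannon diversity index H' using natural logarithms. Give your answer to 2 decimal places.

1.33

Each pᵢ ln pᵢ term (working shown to 4 dp, full precision carried): 0.2×(-1.6094)=-0.3219, 0.2×(-1.6094)=-0.3219, 0.2×(-1.6094)=-0.3219, 0.4×(-0.9163)=-0.3665.
Sum = -1.3322, so H' = 1.33.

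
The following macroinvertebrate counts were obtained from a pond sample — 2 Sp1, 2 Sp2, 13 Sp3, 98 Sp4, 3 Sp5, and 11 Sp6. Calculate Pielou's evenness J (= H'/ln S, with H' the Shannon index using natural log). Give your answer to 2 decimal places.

Total N = 2+2+13+98+3+11 = 129, so the proportions are 0.0155, 0.0155, 0.1008, 0.7597, 0.0233, 0.0853 (working shown to 4 dp, full precision carried).
H' = −Σ pᵢ ln pᵢ = −((-0.0646) + (-0.0646) + (-0.2313) + (-0.2088) + (-0.0875) + (-0.2099)) = 0.8667.
With S = 6 species, ln S = 1.7918, so J = 0.8667/1.7918 = 0.4837, i.e. 0.48 to 2 decimal places.

0.48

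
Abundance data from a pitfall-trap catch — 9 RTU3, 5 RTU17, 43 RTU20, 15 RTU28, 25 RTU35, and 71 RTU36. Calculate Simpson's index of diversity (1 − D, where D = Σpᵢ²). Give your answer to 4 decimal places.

0.7220

Total N = 9+5+43+15+25+71 = 168, so the proportions are 0.053571, 0.029762, 0.255952, 0.089286, 0.14881, 0.422619 (working shown to 6 dp, full precision carried).
D = 0.053571² + 0.029762² + 0.255952² + 0.089286² + 0.14881² + 0.422619² = 0.002870 + 0.000886 + 0.065512 + 0.007972 + 0.022144 + 0.178607 = 0.277990.
So 1 − D = 0.722010, i.e. 0.7220 to 4 decimal places.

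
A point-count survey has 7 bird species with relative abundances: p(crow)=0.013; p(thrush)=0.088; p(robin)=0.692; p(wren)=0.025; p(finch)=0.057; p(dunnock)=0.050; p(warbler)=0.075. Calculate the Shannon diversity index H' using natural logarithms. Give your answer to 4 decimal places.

Each pᵢ ln pᵢ term (working shown to 6 dp, full precision carried): 0.013×(-4.342806)=-0.056456, 0.088×(-2.430418)=-0.213877, 0.692×(-0.368169)=-0.254773, 0.025×(-3.688879)=-0.092222, 0.057×(-2.864704)=-0.163288, 0.05×(-2.995732)=-0.149787, 0.075×(-2.590267)=-0.194270.
Sum = -1.124673, so H' = 1.1247.

1.1247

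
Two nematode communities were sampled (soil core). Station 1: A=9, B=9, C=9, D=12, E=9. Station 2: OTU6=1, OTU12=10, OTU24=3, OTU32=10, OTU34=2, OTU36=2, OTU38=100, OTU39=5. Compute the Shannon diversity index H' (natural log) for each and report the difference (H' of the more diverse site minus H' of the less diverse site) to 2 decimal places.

0.63

Station 1: N=48, proportions 0.1875, 0.1875, 0.1875, 0.25, 0.1875, giving H' = 1.60206 (working shown to 5 dp, full precision carried).
Station 2: N=133, proportions 0.00752, 0.07519, 0.02256, 0.07519, 0.01504, 0.01504, 0.75188, 0.03759, giving H' = 0.97543.
Difference = |1.60206 − 0.97543| = 0.62663, i.e. 0.63 to 2 decimal places.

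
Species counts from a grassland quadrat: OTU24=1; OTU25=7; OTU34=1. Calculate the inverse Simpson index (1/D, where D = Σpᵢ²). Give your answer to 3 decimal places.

Total N = 1+7+1 = 9, so the proportions are 0.111111, 0.777778, 0.111111 (working shown to 6 dp, full precision carried).
D = 0.111111² + 0.777778² + 0.111111² = 0.012346 + 0.604938 + 0.012346 = 0.629630.
So 1/D = 1.58824, i.e. 1.588 to 3 decimal places.

1.588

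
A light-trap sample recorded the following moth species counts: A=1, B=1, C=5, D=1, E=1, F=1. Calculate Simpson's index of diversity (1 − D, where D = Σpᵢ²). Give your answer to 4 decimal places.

0.7000

Total N = 1+1+5+1+1+1 = 10, so the proportions are 0.1, 0.1, 0.5, 0.1, 0.1, 0.1 (working shown to 6 dp, full precision carried).
D = 0.1² + 0.1² + 0.5² + 0.1² + 0.1² + 0.1² = 0.010000 + 0.010000 + 0.250000 + 0.010000 + 0.010000 + 0.010000 = 0.300000.
So 1 − D = 0.700000, i.e. 0.7000 to 4 decimal places.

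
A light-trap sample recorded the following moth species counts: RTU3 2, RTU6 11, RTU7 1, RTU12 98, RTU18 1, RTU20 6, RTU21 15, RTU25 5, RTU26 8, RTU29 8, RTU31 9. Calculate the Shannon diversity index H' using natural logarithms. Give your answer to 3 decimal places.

Total N = 2+11+1+98+1+6+15+5+8+8+9 = 164, so the proportions are 0.0122, 0.06707, 0.0061, 0.59756, 0.0061, 0.03659, 0.09146, 0.03049, 0.04878, 0.04878, 0.05488 (working shown to 5 dp, full precision carried).
Each pᵢ ln pᵢ term: 0.0122×(-4.40672)=-0.05374, 0.06707×(-2.70197)=-0.18123, 0.0061×(-5.09987)=-0.03110, 0.59756×(-0.51490)=-0.30768, 0.0061×(-5.09987)=-0.03110, 0.03659×(-3.30811)=-0.12103, 0.09146×(-2.39182)=-0.21876, 0.03049×(-3.49043)=-0.10642, 0.04878×(-3.02042)=-0.14734, 0.04878×(-3.02042)=-0.14734, 0.05488×(-2.90264)=-0.15929.
Sum = -1.50502, so H' = 1.505.

1.505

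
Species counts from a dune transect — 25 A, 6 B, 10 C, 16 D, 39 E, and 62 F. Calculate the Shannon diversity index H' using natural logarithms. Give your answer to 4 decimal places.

Total N = 25+6+10+16+39+62 = 158, so the proportions are 0.158228, 0.037975, 0.063291, 0.101266, 0.246835, 0.392405 (working shown to 6 dp, full precision carried).
Each pᵢ ln pᵢ term: 0.158228×(-1.843719)=-0.291728, 0.037975×(-3.270836)=-0.124209, 0.063291×(-2.760010)=-0.174684, 0.101266×(-2.290006)=-0.231899, 0.246835×(-1.399033)=-0.345331, 0.392405×(-0.935461)=-0.367079.
Sum = -1.534931, so H' = 1.5349.

1.5349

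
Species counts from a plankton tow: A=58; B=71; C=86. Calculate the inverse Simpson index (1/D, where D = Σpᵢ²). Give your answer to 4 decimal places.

2.9254

Total N = 58+71+86 = 215, so the proportions are 0.2697674, 0.3302326, 0.4 (working shown to 7 dp, full precision carried).
D = 0.2697674² + 0.3302326² + 0.4² = 0.0727745 + 0.1090535 + 0.1600000 = 0.3418280.
So 1/D = 2.925448, i.e. 2.9254 to 4 decimal places.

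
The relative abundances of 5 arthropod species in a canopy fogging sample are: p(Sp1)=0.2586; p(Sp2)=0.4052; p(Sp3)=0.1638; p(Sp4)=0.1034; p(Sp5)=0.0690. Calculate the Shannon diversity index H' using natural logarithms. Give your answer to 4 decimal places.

1.4312

Each pᵢ ln pᵢ term (working shown to 6 dp, full precision carried): 0.2586×(-1.352473)=-0.349749, 0.4052×(-0.903375)=-0.366047, 0.1638×(-1.809109)=-0.296332, 0.1034×(-2.269150)=-0.234630, 0.069×(-2.673649)=-0.184482.
Sum = -1.431241, so H' = 1.4312.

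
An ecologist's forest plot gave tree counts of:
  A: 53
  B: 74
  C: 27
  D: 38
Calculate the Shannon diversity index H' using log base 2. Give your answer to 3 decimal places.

1.903

Total N = 53+74+27+38 = 192, so the proportions are 0.27604, 0.38542, 0.14062, 0.19792 (working shown to 5 dp, full precision carried).
Each pᵢ log₂ pᵢ term: 0.27604×(-1.85704)=-0.51262, 0.38542×(-1.37551)=-0.53014, 0.14062×(-2.83007)=-0.39798, 0.19792×(-2.33703)=-0.46254.
Sum = -1.90328, so H' = 1.903.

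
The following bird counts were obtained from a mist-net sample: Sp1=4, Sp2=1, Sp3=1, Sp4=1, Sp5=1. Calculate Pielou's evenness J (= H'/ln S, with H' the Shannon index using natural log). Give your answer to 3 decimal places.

Total N = 4+1+1+1+1 = 8, so the proportions are 0.5, 0.125, 0.125, 0.125, 0.125 (working shown to 5 dp, full precision carried).
H' = −Σ pᵢ ln pᵢ = −((-0.34657) + (-0.25993) + (-0.25993) + (-0.25993) + (-0.25993)) = 1.38629.
With S = 5 species, ln S = 1.60944, so J = 1.38629/1.60944 = 0.86135, i.e. 0.861 to 3 decimal places.

0.861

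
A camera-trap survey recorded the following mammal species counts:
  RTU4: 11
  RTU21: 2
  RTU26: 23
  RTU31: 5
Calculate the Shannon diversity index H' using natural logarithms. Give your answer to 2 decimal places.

Total N = 11+2+23+5 = 41, so the proportions are 0.2683, 0.0488, 0.561, 0.122 (working shown to 4 dp, full precision carried).
Each pᵢ ln pᵢ term: 0.2683×(-1.3157)=-0.3530, 0.0488×(-3.0204)=-0.1473, 0.561×(-0.5781)=-0.3243, 0.122×(-2.1041)=-0.2566.
Sum = -1.0812, so H' = 1.08.

1.08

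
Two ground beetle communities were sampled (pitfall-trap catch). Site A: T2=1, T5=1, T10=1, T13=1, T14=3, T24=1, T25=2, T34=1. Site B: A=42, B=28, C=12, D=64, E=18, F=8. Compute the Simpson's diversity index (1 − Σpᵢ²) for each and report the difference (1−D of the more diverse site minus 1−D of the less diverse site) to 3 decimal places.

Site A: N=11, proportions 0.09091, 0.09091, 0.09091, 0.09091, 0.27273, 0.09091, 0.18182, 0.09091, giving 1−D = 0.84298 (working shown to 5 dp, full precision carried).
Site B: N=172, proportions 0.24419, 0.16279, 0.06977, 0.37209, 0.10465, 0.04651, giving 1−D = 0.75744.
Difference = |0.84298 − 0.75744| = 0.08554, i.e. 0.086 to 3 decimal places.

0.086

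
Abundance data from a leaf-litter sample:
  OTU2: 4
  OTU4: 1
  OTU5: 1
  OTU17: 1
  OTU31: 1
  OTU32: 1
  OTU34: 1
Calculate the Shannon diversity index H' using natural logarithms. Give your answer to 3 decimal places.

Total N = 4+1+1+1+1+1+1 = 10, so the proportions are 0.4, 0.1, 0.1, 0.1, 0.1, 0.1, 0.1 (working shown to 5 dp, full precision carried).
Each pᵢ ln pᵢ term: 0.4×(-0.91629)=-0.36652, 0.1×(-2.30259)=-0.23026, 0.1×(-2.30259)=-0.23026, 0.1×(-2.30259)=-0.23026, 0.1×(-2.30259)=-0.23026, 0.1×(-2.30259)=-0.23026, 0.1×(-2.30259)=-0.23026.
Sum = -1.74807, so H' = 1.748.

1.748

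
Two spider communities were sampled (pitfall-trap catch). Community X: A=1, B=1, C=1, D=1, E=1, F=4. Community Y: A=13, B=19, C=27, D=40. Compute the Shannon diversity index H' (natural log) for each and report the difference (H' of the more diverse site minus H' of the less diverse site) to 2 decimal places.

0.28

Community X: N=9, proportions 0.1111, 0.1111, 0.1111, 0.1111, 0.1111, 0.4444, giving H' = 1.5811 (working shown to 4 dp, full precision carried).
Community Y: N=99, proportions 0.1313, 0.1919, 0.2727, 0.404, giving H' = 1.3039.
Difference = |1.5811 − 1.3039| = 0.2772, i.e. 0.28 to 2 decimal places.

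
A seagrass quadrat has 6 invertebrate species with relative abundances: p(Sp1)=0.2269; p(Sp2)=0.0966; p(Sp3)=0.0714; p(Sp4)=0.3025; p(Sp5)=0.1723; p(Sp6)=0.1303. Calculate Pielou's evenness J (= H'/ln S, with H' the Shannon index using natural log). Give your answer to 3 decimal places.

H' = −Σ pᵢ ln pᵢ = −((-0.33655) + (-0.22577) + (-0.18846) + (-0.36169) + (-0.30299) + (-0.26554)) = 1.68100 (working shown to 5 dp, full precision carried).
With S = 6 species, ln S = 1.79176, so J = 1.68100/1.79176 = 0.93818, i.e. 0.938 to 3 decimal places.

0.938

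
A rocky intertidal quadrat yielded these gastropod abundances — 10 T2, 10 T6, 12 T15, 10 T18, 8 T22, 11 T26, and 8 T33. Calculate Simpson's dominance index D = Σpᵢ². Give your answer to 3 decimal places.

0.146

Total N = 10+10+12+10+8+11+8 = 69, so the proportions are 0.14493, 0.14493, 0.17391, 0.14493, 0.11594, 0.15942, 0.11594 (working shown to 5 dp, full precision carried).
D = 0.14493² + 0.14493² + 0.17391² + 0.14493² + 0.11594² + 0.15942² + 0.11594² = 0.02100 + 0.02100 + 0.03025 + 0.02100 + 0.01344 + 0.02541 + 0.01344 = 0.14556.
To 3 decimal places, D = 0.146.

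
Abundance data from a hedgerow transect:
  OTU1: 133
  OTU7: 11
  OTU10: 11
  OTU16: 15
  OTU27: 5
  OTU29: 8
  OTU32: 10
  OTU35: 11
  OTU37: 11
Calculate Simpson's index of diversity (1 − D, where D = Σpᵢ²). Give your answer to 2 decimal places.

0.60

Total N = 133+11+11+15+5+8+10+11+11 = 215, so the proportions are 0.6186, 0.0512, 0.0512, 0.0698, 0.0233, 0.0372, 0.0465, 0.0512, 0.0512 (working shown to 4 dp, full precision carried).
D = 0.6186² + 0.0512² + 0.0512² + 0.0698² + 0.0233² + 0.0372² + 0.0465² + 0.0512² + 0.0512² = 0.3827 + 0.0026 + 0.0026 + 0.0049 + 0.0005 + 0.0014 + 0.0022 + 0.0026 + 0.0026 = 0.4021.
So 1 − D = 0.5979, i.e. 0.60 to 2 decimal places.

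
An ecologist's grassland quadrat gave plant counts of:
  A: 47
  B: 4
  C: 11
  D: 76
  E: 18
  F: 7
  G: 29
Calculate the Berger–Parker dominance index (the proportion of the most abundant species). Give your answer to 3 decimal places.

0.396

Total N = 47+4+11+76+18+7+29 = 192, so the proportions are 0.24479, 0.02083, 0.05729, 0.39583, 0.09375, 0.03646, 0.15104 (working shown to 5 dp, full precision carried).
The largest proportion is 0.39583, i.e. d = 0.396 to 3 decimal places.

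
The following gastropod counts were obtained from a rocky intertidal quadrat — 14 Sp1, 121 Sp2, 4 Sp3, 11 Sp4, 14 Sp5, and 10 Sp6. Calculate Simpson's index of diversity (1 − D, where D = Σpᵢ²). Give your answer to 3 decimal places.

Total N = 14+121+4+11+14+10 = 174, so the proportions are 0.08046, 0.6954, 0.02299, 0.06322, 0.08046, 0.05747 (working shown to 5 dp, full precision carried).
D = 0.08046² + 0.6954² + 0.02299² + 0.06322² + 0.08046² + 0.05747² = 0.00647 + 0.48358 + 0.00053 + 0.00400 + 0.00647 + 0.00330 = 0.50436.
So 1 − D = 0.49564, i.e. 0.496 to 3 decimal places.

0.496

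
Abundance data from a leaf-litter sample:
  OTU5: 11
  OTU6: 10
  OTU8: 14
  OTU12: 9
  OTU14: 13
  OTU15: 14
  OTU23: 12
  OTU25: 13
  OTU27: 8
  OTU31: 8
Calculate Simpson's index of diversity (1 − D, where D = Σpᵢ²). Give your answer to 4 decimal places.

Total N = 11+10+14+9+13+14+12+13+8+8 = 112, so the proportions are 0.098214, 0.089286, 0.125, 0.080357, 0.116071, 0.125, 0.107143, 0.116071, 0.071429, 0.071429 (working shown to 6 dp, full precision carried).
D = 0.098214² + 0.089286² + 0.125² + 0.080357² + 0.116071² + 0.125² + 0.107143² + 0.116071² + 0.071429² + 0.071429² = 0.009646 + 0.007972 + 0.015625 + 0.006457 + 0.013473 + 0.015625 + 0.011480 + 0.013473 + 0.005102 + 0.005102 = 0.103954.
So 1 − D = 0.896046, i.e. 0.8960 to 4 decimal places.

0.8960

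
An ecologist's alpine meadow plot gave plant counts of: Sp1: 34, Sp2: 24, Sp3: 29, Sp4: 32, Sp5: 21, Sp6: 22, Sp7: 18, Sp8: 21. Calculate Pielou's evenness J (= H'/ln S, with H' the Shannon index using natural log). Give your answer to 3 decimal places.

0.989

Total N = 34+24+29+32+21+22+18+21 = 201, so the proportions are 0.16915, 0.1194, 0.14428, 0.1592, 0.10448, 0.10945, 0.08955, 0.10448 (working shown to 5 dp, full precision carried).
H' = −Σ pᵢ ln pᵢ = −((-0.30058) + (-0.25376) + (-0.27932) + (-0.29255) + (-0.23599) + (-0.24214) + (-0.21608) + (-0.23599)) = 2.05642.
With S = 8 species, ln S = 2.07944, so J = 2.05642/2.07944 = 0.98893, i.e. 0.989 to 3 decimal places.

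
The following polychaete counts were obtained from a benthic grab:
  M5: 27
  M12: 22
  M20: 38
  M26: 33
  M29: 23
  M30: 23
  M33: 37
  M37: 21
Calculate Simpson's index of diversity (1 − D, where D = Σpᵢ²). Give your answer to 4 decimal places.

Total N = 27+22+38+33+23+23+37+21 = 224, so the proportions are 0.120536, 0.098214, 0.169643, 0.147321, 0.102679, 0.102679, 0.165179, 0.09375 (working shown to 6 dp, full precision carried).
D = 0.120536² + 0.098214² + 0.169643² + 0.147321² + 0.102679² + 0.102679² + 0.165179² + 0.09375² = 0.014529 + 0.009646 + 0.028779 + 0.021704 + 0.010543 + 0.010543 + 0.027284 + 0.008789 = 0.131816.
So 1 − D = 0.868184, i.e. 0.8682 to 4 decimal places.

0.8682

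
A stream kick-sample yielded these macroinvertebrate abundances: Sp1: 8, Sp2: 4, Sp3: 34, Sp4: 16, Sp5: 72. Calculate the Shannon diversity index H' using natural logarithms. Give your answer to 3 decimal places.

Total N = 8+4+34+16+72 = 134, so the proportions are 0.0597, 0.02985, 0.25373, 0.1194, 0.53731 (working shown to 5 dp, full precision carried).
Each pᵢ ln pᵢ term: 0.0597×(-2.81840)=-0.16826, 0.02985×(-3.51155)=-0.10482, 0.25373×(-1.37148)=-0.34799, 0.1194×(-2.12525)=-0.25376, 0.53731×(-0.62117)=-0.33376.
Sum = -1.20860, so H' = 1.209.

1.209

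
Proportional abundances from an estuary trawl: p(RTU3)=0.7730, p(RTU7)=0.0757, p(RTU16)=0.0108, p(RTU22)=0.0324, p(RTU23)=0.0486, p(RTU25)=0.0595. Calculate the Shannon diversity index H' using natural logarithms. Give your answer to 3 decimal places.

Each pᵢ ln pᵢ term (working shown to 5 dp, full precision carried): 0.773×(-0.25748)=-0.19903, 0.0757×(-2.58098)=-0.19538, 0.0108×(-4.52821)=-0.04890, 0.0324×(-3.42960)=-0.11112, 0.0486×(-3.02413)=-0.14697, 0.0595×(-2.82178)=-0.16790.
Sum = -0.86930, so H' = 0.869.

0.869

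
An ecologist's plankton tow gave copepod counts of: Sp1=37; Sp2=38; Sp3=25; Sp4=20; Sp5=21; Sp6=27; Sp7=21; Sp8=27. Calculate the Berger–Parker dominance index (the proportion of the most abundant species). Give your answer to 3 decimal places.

0.176

Total N = 37+38+25+20+21+27+21+27 = 216, so the proportions are 0.1713, 0.17593, 0.11574, 0.09259, 0.09722, 0.125, 0.09722, 0.125 (working shown to 5 dp, full precision carried).
The largest proportion is 0.17593, i.e. d = 0.176 to 3 decimal places.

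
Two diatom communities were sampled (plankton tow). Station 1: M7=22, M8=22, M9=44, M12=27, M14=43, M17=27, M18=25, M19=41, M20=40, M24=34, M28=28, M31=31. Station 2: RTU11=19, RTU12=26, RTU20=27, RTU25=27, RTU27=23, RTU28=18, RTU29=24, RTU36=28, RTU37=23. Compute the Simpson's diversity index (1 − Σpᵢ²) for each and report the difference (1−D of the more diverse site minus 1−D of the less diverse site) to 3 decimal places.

Station 1: N=384, proportions 0.05729, 0.05729, 0.11458, 0.07031, 0.11198, 0.07031, 0.0651, 0.10677, 0.10417, 0.08854, 0.07292, 0.08073, giving 1−D = 0.91172 (working shown to 5 dp, full precision carried).
Station 2: N=215, proportions 0.08837, 0.12093, 0.12558, 0.12558, 0.10698, 0.08372, 0.11163, 0.13023, 0.10698, giving 1−D = 0.88671.
Difference = |0.91172 − 0.88671| = 0.02501, i.e. 0.025 to 3 decimal places.

0.025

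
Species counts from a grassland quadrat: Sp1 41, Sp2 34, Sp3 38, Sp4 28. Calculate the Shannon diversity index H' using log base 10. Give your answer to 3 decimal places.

Total N = 41+34+38+28 = 141, so the proportions are 0.29078, 0.24113, 0.2695, 0.19858 (working shown to 5 dp, full precision carried).
Each pᵢ log₁₀ pᵢ term: 0.29078×(-0.53644)=-0.15598, 0.24113×(-0.61774)=-0.14896, 0.2695×(-0.56944)=-0.15346, 0.19858×(-0.70206)=-0.13942.
Sum = -0.59782, so H' = 0.598.

0.598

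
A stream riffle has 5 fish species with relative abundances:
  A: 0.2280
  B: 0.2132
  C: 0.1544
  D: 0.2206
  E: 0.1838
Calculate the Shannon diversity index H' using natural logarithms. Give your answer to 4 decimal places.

Each pᵢ ln pᵢ term (working shown to 6 dp, full precision carried): 0.228×(-1.478410)=-0.337077, 0.2132×(-1.545525)=-0.329506, 0.1544×(-1.868209)=-0.288451, 0.2206×(-1.511404)=-0.333416, 0.1838×(-1.693907)=-0.311340.
Sum = -1.599791, so H' = 1.5998.

1.5998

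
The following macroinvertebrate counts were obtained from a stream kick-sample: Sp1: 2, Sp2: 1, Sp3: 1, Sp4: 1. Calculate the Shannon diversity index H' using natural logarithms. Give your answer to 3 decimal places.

Total N = 2+1+1+1 = 5, so the proportions are 0.4, 0.2, 0.2, 0.2 (working shown to 5 dp, full precision carried).
Each pᵢ ln pᵢ term: 0.4×(-0.91629)=-0.36652, 0.2×(-1.60944)=-0.32189, 0.2×(-1.60944)=-0.32189, 0.2×(-1.60944)=-0.32189.
Sum = -1.33218, so H' = 1.332.

1.332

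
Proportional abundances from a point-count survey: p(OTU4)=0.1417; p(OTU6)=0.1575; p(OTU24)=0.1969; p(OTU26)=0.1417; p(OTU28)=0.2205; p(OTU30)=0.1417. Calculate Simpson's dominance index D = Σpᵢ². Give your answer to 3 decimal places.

D = 0.1417² + 0.1575² + 0.1969² + 0.1417² + 0.2205² + 0.1417² = 0.02008 + 0.02481 + 0.03877 + 0.02008 + 0.04862 + 0.02008 = 0.17243 (working shown to 5 dp, full precision carried).
To 3 decimal places, D = 0.172.

0.172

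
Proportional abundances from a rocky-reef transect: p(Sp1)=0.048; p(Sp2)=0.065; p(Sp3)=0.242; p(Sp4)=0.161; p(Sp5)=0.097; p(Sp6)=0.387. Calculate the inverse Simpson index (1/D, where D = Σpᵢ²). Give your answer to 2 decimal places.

4.00

D = 0.048² + 0.065² + 0.242² + 0.161² + 0.097² + 0.387² = 0.002304 + 0.004225 + 0.058564 + 0.025921 + 0.009409 + 0.149769 = 0.250192 (working shown to 6 dp, full precision carried).
So 1/D = 3.9969, i.e. 4.00 to 2 decimal places.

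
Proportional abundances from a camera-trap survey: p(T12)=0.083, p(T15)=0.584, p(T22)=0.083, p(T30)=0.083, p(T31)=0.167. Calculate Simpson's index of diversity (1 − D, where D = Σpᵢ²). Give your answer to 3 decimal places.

D = 0.083² + 0.584² + 0.083² + 0.083² + 0.167² = 0.00689 + 0.34106 + 0.00689 + 0.00689 + 0.02789 = 0.38961 (working shown to 5 dp, full precision carried).
So 1 − D = 0.61039, i.e. 0.610 to 3 decimal places.

0.610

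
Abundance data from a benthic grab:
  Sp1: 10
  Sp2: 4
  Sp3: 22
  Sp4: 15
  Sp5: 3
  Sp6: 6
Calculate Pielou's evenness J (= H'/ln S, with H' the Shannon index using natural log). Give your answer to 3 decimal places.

Total N = 10+4+22+15+3+6 = 60, so the proportions are 0.16667, 0.06667, 0.36667, 0.25, 0.05, 0.1 (working shown to 5 dp, full precision carried).
H' = −Σ pᵢ ln pᵢ = −((-0.29863) + (-0.18054) + (-0.36788) + (-0.34657) + (-0.14979) + (-0.23026)) = 1.57366.
With S = 6 species, ln S = 1.79176, so J = 1.57366/1.79176 = 0.87828, i.e. 0.878 to 3 decimal places.

0.878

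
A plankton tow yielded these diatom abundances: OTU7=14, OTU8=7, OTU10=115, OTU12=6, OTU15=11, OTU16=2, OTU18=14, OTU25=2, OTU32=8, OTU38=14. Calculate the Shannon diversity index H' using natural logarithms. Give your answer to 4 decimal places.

1.4976

Total N = 14+7+115+6+11+2+14+2+8+14 = 193, so the proportions are 0.072539, 0.036269, 0.595855, 0.031088, 0.056995, 0.010363, 0.072539, 0.010363, 0.041451, 0.072539 (working shown to 6 dp, full precision carried).
Each pᵢ ln pᵢ term: 0.072539×(-2.623633)=-0.190315, 0.036269×(-3.316780)=-0.120298, 0.595855×(-0.517758)=-0.308509, 0.031088×(-3.470931)=-0.107905, 0.056995×(-2.864795)=-0.163278, 0.010363×(-4.569543)=-0.047353, 0.072539×(-2.623633)=-0.190315, 0.010363×(-4.569543)=-0.047353, 0.041451×(-3.183249)=-0.131948, 0.072539×(-2.623633)=-0.190315.
Sum = -1.497589, so H' = 1.4976.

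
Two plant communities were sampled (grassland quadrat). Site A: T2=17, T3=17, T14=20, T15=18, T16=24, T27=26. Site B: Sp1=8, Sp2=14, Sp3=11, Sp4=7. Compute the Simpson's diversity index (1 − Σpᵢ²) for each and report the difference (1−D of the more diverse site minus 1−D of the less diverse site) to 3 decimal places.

0.097

Site A: N=122, proportions 0.13934, 0.13934, 0.16393, 0.14754, 0.19672, 0.21311, giving 1−D = 0.82841 (working shown to 5 dp, full precision carried).
Site B: N=40, proportions 0.2, 0.35, 0.275, 0.175, giving 1−D = 0.73125.
Difference = |0.82841 − 0.73125| = 0.09716, i.e. 0.097 to 3 decimal places.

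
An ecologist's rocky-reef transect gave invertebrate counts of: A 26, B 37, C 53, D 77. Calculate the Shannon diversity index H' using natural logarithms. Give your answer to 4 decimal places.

Total N = 26+37+53+77 = 193, so the proportions are 0.134715, 0.19171, 0.274611, 0.398964 (working shown to 6 dp, full precision carried).
Each pᵢ ln pᵢ term: 0.134715×(-2.004594)=-0.270049, 0.19171×(-1.651772)=-0.316661, 0.274611×(-1.292398)=-0.354907, 0.398964×(-0.918885)=-0.366602.
Sum = -1.308219, so H' = 1.3082.

1.3082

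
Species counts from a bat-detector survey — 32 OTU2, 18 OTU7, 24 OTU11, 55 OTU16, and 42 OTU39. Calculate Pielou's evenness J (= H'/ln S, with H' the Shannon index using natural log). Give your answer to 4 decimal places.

Total N = 32+18+24+55+42 = 171, so the proportions are 0.187135, 0.105263, 0.140351, 0.321637, 0.245614 (working shown to 6 dp, full precision carried).
H' = −Σ pᵢ ln pᵢ = −((-0.313624) + (-0.236978) + (-0.275594) + (-0.364843) + (-0.344841)) = 1.535880.
With S = 5 species, ln S = 1.609438, so J = 1.535880/1.609438 = 0.954296, i.e. 0.9543 to 4 decimal places.

0.9543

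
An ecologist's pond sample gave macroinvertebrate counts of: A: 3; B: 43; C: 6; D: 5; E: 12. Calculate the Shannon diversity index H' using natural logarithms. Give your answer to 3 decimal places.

Total N = 3+43+6+5+12 = 69, so the proportions are 0.04348, 0.62319, 0.08696, 0.07246, 0.17391 (working shown to 5 dp, full precision carried).
Each pᵢ ln pᵢ term: 0.04348×(-3.13549)=-0.13633, 0.62319×(-0.47291)=-0.29471, 0.08696×(-2.44235)=-0.21238, 0.07246×(-2.62467)=-0.19019, 0.17391×(-1.74920)=-0.30421.
Sum = -1.13782, so H' = 1.138.

1.138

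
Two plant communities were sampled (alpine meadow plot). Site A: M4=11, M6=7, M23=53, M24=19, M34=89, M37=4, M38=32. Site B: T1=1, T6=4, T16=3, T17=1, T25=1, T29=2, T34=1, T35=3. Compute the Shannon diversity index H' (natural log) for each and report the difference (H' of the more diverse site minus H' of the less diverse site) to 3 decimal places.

0.381

Site A: N=215, proportions 0.05116, 0.03256, 0.24651, 0.08837, 0.41395, 0.0186, 0.14884, giving H' = 1.54596 (working shown to 5 dp, full precision carried).
Site B: N=16, proportions 0.0625, 0.25, 0.1875, 0.0625, 0.0625, 0.125, 0.0625, 0.1875, giving H' = 1.92739.
Difference = |1.54596 − 1.92739| = 0.38143, i.e. 0.381 to 3 decimal places.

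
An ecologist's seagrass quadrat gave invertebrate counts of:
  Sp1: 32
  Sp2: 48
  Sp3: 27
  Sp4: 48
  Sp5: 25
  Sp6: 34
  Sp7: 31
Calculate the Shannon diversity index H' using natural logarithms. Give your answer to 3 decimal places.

Total N = 32+48+27+48+25+34+31 = 245, so the proportions are 0.13061, 0.19592, 0.1102, 0.19592, 0.10204, 0.13878, 0.12653 (working shown to 5 dp, full precision carried).
Each pᵢ ln pᵢ term: 0.13061×(-2.03552)=-0.26586, 0.19592×(-1.63006)=-0.31936, 0.1102×(-2.20542)=-0.24305, 0.19592×(-1.63006)=-0.31936, 0.10204×(-2.28238)=-0.23290, 0.13878×(-1.97490)=-0.27407, 0.12653×(-2.06727)=-0.26157.
Sum = -1.91616, so H' = 1.916.

1.916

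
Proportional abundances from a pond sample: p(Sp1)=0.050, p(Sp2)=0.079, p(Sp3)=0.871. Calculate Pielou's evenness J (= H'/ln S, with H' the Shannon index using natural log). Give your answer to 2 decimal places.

H' = −Σ pᵢ ln pᵢ = −((-0.1498) + (-0.2005) + (-0.1203)) = 0.4706 (working shown to 4 dp, full precision carried).
With S = 3 species, ln S = 1.0986, so J = 0.4706/1.0986 = 0.4284, i.e. 0.43 to 2 decimal places.

0.43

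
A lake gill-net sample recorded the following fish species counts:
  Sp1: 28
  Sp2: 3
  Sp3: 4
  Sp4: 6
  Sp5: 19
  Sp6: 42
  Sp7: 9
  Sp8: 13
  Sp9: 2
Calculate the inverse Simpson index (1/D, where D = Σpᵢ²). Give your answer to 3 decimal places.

Total N = 28+3+4+6+19+42+9+13+2 = 126, so the proportions are 0.2222222, 0.0238095, 0.031746, 0.047619, 0.1507937, 0.3333333, 0.0714286, 0.1031746, 0.015873 (working shown to 7 dp, full precision carried).
D = 0.2222222² + 0.0238095² + 0.031746² + 0.047619² + 0.1507937² + 0.3333333² + 0.0714286² + 0.1031746² + 0.015873² = 0.0493827 + 0.0005669 + 0.0010078 + 0.0022676 + 0.0227387 + 0.1111111 + 0.0051020 + 0.0106450 + 0.0002520 = 0.2030738.
So 1/D = 4.92432, i.e. 4.924 to 3 decimal places.

4.924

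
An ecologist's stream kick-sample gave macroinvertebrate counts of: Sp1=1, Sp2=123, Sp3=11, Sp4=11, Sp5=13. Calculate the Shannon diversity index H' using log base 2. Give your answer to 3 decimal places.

1.161

Total N = 1+123+11+11+13 = 159, so the proportions are 0.00629, 0.77358, 0.06918, 0.06918, 0.08176 (working shown to 5 dp, full precision carried).
Each pᵢ log₂ pᵢ term: 0.00629×(-7.31288)=-0.04599, 0.77358×(-0.37037)=-0.28651, 0.06918×(-3.85345)=-0.26659, 0.06918×(-3.85345)=-0.26659, 0.08176×(-3.61244)=-0.29536.
Sum = -1.16104, so H' = 1.161.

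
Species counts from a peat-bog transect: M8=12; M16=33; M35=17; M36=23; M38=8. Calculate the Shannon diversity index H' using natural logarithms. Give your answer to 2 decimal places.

Total N = 12+33+17+23+8 = 93, so the proportions are 0.129, 0.3548, 0.1828, 0.2473, 0.086 (working shown to 4 dp, full precision carried).
Each pᵢ ln pᵢ term: 0.129×(-2.0477)=-0.2642, 0.3548×(-1.0361)=-0.3676, 0.1828×(-1.6994)=-0.3106, 0.2473×(-1.3971)=-0.3455, 0.086×(-2.4532)=-0.2110.
Sum = -1.4990, so H' = 1.50.

1.50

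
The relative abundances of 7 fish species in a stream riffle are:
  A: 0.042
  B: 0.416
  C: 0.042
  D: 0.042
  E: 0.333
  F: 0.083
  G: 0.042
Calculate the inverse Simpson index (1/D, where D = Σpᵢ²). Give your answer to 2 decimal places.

D = 0.042² + 0.416² + 0.042² + 0.042² + 0.333² + 0.083² + 0.042² = 0.001764 + 0.173056 + 0.001764 + 0.001764 + 0.110889 + 0.006889 + 0.001764 = 0.297890 (working shown to 6 dp, full precision carried).
So 1/D = 3.3569, i.e. 3.36 to 2 decimal places.

3.36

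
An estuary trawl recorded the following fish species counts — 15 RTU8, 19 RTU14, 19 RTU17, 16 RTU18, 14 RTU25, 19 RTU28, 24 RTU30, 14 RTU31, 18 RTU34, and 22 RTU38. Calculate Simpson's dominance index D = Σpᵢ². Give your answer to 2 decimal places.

0.10

Total N = 15+19+19+16+14+19+24+14+18+22 = 180, so the proportions are 0.0833, 0.1056, 0.1056, 0.0889, 0.0778, 0.1056, 0.1333, 0.0778, 0.1, 0.1222 (working shown to 4 dp, full precision carried).
D = 0.0833² + 0.1056² + 0.1056² + 0.0889² + 0.0778² + 0.1056² + 0.1333² + 0.0778² + 0.1² + 0.1222² = 0.0069 + 0.0111 + 0.0111 + 0.0079 + 0.0060 + 0.0111 + 0.0178 + 0.0060 + 0.0100 + 0.0149 = 0.1031.
To 2 decimal places, D = 0.10.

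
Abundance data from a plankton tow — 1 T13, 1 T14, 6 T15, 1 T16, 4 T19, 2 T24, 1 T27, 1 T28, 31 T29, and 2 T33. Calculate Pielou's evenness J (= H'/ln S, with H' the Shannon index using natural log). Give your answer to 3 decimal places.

Total N = 1+1+6+1+4+2+1+1+31+2 = 50, so the proportions are 0.02, 0.02, 0.12, 0.02, 0.08, 0.04, 0.02, 0.02, 0.62, 0.04 (working shown to 5 dp, full precision carried).
H' = −Σ pᵢ ln pᵢ = −((-0.07824) + (-0.07824) + (-0.25443) + (-0.07824) + (-0.20206) + (-0.12876) + (-0.07824) + (-0.07824) + (-0.29638) + (-0.12876)) = 1.40158.
With S = 10 species, ln S = 2.30259, so J = 1.40158/2.30259 = 0.60870, i.e. 0.609 to 3 decimal places.

0.609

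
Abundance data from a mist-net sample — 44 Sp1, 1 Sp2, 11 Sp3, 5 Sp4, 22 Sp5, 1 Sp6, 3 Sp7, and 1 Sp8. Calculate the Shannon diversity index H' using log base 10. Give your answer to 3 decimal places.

0.601

Total N = 44+1+11+5+22+1+3+1 = 88, so the proportions are 0.5, 0.01136, 0.125, 0.05682, 0.25, 0.01136, 0.03409, 0.01136 (working shown to 5 dp, full precision carried).
Each pᵢ log₁₀ pᵢ term: 0.5×(-0.30103)=-0.15051, 0.01136×(-1.94448)=-0.02210, 0.125×(-0.90309)=-0.11289, 0.05682×(-1.24551)=-0.07077, 0.25×(-0.60206)=-0.15051, 0.01136×(-1.94448)=-0.02210, 0.03409×(-1.46736)=-0.05002, 0.01136×(-1.94448)=-0.02210.
Sum = -0.60100, so H' = 0.601.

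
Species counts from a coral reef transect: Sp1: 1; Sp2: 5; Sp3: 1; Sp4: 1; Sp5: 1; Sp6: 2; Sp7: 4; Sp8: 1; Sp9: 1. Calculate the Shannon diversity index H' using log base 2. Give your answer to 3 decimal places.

Total N = 1+5+1+1+1+2+4+1+1 = 17, so the proportions are 0.05882, 0.29412, 0.05882, 0.05882, 0.05882, 0.11765, 0.23529, 0.05882, 0.05882 (working shown to 5 dp, full precision carried).
Each pᵢ log₂ pᵢ term: 0.05882×(-4.08746)=-0.24044, 0.29412×(-1.76553)=-0.51927, 0.05882×(-4.08746)=-0.24044, 0.05882×(-4.08746)=-0.24044, 0.05882×(-4.08746)=-0.24044, 0.11765×(-3.08746)=-0.36323, 0.23529×(-2.08746)=-0.49117, 0.05882×(-4.08746)=-0.24044, 0.05882×(-4.08746)=-0.24044.
Sum = -2.81631, so H' = 2.816.

2.816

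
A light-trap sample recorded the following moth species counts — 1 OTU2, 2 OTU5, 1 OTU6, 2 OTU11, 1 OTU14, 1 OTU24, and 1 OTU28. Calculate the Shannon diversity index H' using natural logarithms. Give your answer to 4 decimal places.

1.8892

Total N = 1+2+1+2+1+1+1 = 9, so the proportions are 0.111111, 0.222222, 0.111111, 0.222222, 0.111111, 0.111111, 0.111111 (working shown to 6 dp, full precision carried).
Each pᵢ ln pᵢ term: 0.111111×(-2.197225)=-0.244136, 0.222222×(-1.504077)=-0.334239, 0.111111×(-2.197225)=-0.244136, 0.222222×(-1.504077)=-0.334239, 0.111111×(-2.197225)=-0.244136, 0.111111×(-2.197225)=-0.244136, 0.111111×(-2.197225)=-0.244136.
Sum = -1.889159, so H' = 1.8892.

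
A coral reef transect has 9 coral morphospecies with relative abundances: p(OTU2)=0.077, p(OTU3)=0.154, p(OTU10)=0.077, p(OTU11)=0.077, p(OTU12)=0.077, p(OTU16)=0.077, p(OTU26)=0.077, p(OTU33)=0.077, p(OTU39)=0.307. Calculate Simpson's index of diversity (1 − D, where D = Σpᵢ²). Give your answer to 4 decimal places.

0.8405

D = 0.077² + 0.154² + 0.077² + 0.077² + 0.077² + 0.077² + 0.077² + 0.077² + 0.307² = 0.005929 + 0.023716 + 0.005929 + 0.005929 + 0.005929 + 0.005929 + 0.005929 + 0.005929 + 0.094249 = 0.159468 (working shown to 6 dp, full precision carried).
So 1 − D = 0.840532, i.e. 0.8405 to 4 decimal places.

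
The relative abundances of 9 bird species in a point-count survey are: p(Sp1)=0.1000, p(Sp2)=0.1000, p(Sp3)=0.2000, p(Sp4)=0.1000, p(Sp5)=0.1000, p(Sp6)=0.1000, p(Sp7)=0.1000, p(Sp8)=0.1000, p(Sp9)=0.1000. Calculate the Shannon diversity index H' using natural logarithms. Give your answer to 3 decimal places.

2.164

Each pᵢ ln pᵢ term (working shown to 5 dp, full precision carried): 0.1×(-2.30259)=-0.23026, 0.1×(-2.30259)=-0.23026, 0.2×(-1.60944)=-0.32189, 0.1×(-2.30259)=-0.23026, 0.1×(-2.30259)=-0.23026, 0.1×(-2.30259)=-0.23026, 0.1×(-2.30259)=-0.23026, 0.1×(-2.30259)=-0.23026, 0.1×(-2.30259)=-0.23026.
Sum = -2.16396, so H' = 2.164.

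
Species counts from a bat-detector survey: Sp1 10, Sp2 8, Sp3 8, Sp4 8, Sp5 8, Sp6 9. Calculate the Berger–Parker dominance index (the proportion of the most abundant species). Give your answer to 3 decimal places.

0.196

Total N = 10+8+8+8+8+9 = 51, so the proportions are 0.19608, 0.15686, 0.15686, 0.15686, 0.15686, 0.17647 (working shown to 5 dp, full precision carried).
The largest proportion is 0.19608, i.e. d = 0.196 to 3 decimal places.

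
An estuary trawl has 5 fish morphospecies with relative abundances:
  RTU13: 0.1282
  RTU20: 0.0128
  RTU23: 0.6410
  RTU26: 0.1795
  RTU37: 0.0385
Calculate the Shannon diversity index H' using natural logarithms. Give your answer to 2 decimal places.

Each pᵢ ln pᵢ term (working shown to 4 dp, full precision carried): 0.1282×(-2.0542)=-0.2633, 0.0128×(-4.3583)=-0.0558, 0.641×(-0.4447)=-0.2851, 0.1795×(-1.7176)=-0.3083, 0.0385×(-3.2571)=-0.1254.
Sum = -1.0379, so H' = 1.04.

1.04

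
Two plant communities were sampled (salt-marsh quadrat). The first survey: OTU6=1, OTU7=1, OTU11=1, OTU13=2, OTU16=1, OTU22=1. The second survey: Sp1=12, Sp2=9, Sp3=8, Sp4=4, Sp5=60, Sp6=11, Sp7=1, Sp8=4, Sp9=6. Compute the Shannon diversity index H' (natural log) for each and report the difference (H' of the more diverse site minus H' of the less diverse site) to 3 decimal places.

0.134

The first survey: N=7, proportions 0.14286, 0.14286, 0.14286, 0.28571, 0.14286, 0.14286, giving H' = 1.74787 (working shown to 5 dp, full precision carried).
The second survey: N=115, proportions 0.10435, 0.07826, 0.06957, 0.03478, 0.52174, 0.09565, 0.0087, 0.03478, 0.05217, giving H' = 1.61356.
Difference = |1.74787 − 1.61356| = 0.13431, i.e. 0.134 to 3 decimal places.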